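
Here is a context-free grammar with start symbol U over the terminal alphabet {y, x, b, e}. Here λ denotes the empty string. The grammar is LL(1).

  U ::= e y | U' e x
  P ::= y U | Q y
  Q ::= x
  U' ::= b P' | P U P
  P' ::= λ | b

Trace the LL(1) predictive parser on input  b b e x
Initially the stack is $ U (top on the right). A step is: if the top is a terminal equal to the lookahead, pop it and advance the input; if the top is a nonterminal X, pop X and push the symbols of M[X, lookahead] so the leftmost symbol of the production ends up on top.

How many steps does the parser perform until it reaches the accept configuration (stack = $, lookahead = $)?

7

step 1: stack=$ U  input=b b e x $  — expand U ::= U' e x
step 2: stack=$ x e U'  input=b b e x $  — expand U' ::= b P'
step 3: stack=$ x e P' b  input=b b e x $  — match b
step 4: stack=$ x e P'  input=b e x $  — expand P' ::= b
step 5: stack=$ x e b  input=b e x $  — match b
step 6: stack=$ x e  input=e x $  — match e
step 7: stack=$ x  input=x $  — match x
Accept reached after 7 steps.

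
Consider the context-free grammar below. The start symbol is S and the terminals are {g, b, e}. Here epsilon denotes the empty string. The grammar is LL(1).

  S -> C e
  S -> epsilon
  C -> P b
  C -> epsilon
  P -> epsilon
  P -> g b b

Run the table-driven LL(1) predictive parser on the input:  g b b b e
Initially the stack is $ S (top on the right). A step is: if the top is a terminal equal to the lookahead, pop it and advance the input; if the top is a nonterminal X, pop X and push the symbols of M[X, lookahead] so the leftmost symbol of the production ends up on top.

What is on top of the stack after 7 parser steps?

     Stack        Input        Action
  1  $ S          g b b b e $  expand S -> C e
  2  $ e C        g b b b e $  expand C -> P b
  3  $ e b P      g b b b e $  expand P -> g b b
  4  $ e b b b g  g b b b e $  match g
  5  $ e b b b    b b b e $    match b
  6  $ e b b      b b e $      match b
  7  $ e b        b e $        match b
Stack after step 7: $ e (top = e).

e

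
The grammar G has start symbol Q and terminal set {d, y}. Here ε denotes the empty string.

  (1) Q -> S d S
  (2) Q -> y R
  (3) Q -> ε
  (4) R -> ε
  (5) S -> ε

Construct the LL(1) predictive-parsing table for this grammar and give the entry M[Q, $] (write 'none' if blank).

Q -> ε

FIRST(R) = {ε}
FIRST(S) = {ε}
FIRST(Q) = {ε, d, y}  (via S d S)
FOLLOW(Q) includes $ since Q is the start symbol.
FOLLOW(Q): Q appears on no right-hand side. Thus FOLLOW(Q) = {$}.
For Q -> S d S: FIRST(S d S) = {d}, so it goes in M[Q, t] for t ∈ {d}.
For Q -> y R: FIRST(y R) = {y}, so it goes in M[Q, t] for t ∈ {y}.
For Q -> ε: FIRST(ε) = {ε}, so it goes in M[Q, t] for t ∈ {}; since ε ∈ FIRST, also for every t ∈ FOLLOW(Q) = {$}.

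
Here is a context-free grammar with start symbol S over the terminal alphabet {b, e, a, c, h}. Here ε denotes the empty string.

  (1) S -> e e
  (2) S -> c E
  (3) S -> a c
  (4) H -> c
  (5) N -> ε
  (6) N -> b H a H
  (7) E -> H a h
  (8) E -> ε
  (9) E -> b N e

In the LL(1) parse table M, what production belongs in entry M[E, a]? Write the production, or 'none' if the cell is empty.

FIRST(S): from S->e e we get {e}; from S->c E we get {c}; from S->a c we get {a}. So FIRST(S) = {a, c, e}.
FIRST(H): from H->c we get {c}. So FIRST(H) = {c}.
FIRST(N): from N->ε we get {ε}; from N->b H a H we get {b}. So FIRST(N) = {ε, b}.
FIRST(E): from E->H a h we get {c}; from E->ε we get {ε}; from E->b N e we get {b}. So FIRST(E) = {ε, b, c}.
FOLLOW(S) includes $ since S is the start symbol.
FOLLOW(S): S appears on no right-hand side. Thus FOLLOW(S) = {$}.
FOLLOW(E): in S->c E, the suffix after E is empty, so FOLLOW(E) ⊇ FOLLOW(S) = {$}. Thus FOLLOW(E) = {$}.
For E -> H a h: FIRST(H a h) = {c}, so it goes in M[E, t] for t ∈ {c}.
For E -> ε: FIRST(ε) = {ε}, so it goes in M[E, t] for t ∈ {}; since ε ∈ FIRST, also for every t ∈ FOLLOW(E) = {$}.
For E -> b N e: FIRST(b N e) = {b}, so it goes in M[E, t] for t ∈ {b}.
None of these place a production in M[E, a].

none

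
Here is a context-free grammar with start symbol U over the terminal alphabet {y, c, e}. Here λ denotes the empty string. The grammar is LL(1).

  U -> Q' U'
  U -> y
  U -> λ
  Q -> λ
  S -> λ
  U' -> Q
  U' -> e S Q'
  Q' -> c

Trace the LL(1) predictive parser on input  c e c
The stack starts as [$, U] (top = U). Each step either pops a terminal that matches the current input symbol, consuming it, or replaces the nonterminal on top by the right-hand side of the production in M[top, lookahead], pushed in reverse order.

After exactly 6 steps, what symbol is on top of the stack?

step 1: stack=$ U  input=c e c $  — expand U -> Q' U'
step 2: stack=$ U' Q'  input=c e c $  — expand Q' -> c
step 3: stack=$ U' c  input=c e c $  — match c
step 4: stack=$ U'  input=e c $  — expand U' -> e S Q'
step 5: stack=$ Q' S e  input=e c $  — match e
step 6: stack=$ Q' S  input=c $  — expand S -> λ
Stack after step 6: $ Q' (top = Q').

Q'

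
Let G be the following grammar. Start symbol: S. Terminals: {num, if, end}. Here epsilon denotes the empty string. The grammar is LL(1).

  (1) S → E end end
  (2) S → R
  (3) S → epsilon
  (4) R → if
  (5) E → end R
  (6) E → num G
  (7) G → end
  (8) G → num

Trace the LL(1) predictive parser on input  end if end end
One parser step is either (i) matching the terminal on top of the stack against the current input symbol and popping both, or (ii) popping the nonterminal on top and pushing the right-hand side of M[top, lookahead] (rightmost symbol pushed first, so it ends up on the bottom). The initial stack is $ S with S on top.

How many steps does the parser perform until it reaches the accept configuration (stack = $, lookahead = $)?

7

step 1: stack=$ S  input=end if end end $  — expand S → E end end
step 2: stack=$ end end E  input=end if end end $  — expand E → end R
step 3: stack=$ end end R end  input=end if end end $  — match end
step 4: stack=$ end end R  input=if end end $  — expand R → if
step 5: stack=$ end end if  input=if end end $  — match if
step 6: stack=$ end end  input=end end $  — match end
step 7: stack=$ end  input=end $  — match end
Accept reached after 7 steps.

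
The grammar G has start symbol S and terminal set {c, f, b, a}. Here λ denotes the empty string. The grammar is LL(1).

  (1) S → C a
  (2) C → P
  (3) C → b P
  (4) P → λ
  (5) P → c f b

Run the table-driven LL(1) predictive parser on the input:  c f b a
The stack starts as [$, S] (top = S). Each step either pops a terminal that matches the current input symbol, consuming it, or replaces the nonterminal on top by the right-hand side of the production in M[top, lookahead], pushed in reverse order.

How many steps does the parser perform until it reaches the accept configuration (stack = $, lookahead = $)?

7

     Stack      Input      Action
  1  $ S        c f b a $  expand S → C a
  2  $ a C      c f b a $  expand C → P
  3  $ a P      c f b a $  expand P → c f b
  4  $ a b f c  c f b a $  match c
  5  $ a b f    f b a $    match f
  6  $ a b      b a $      match b
  7  $ a        a $        match a
Accept reached after 7 steps.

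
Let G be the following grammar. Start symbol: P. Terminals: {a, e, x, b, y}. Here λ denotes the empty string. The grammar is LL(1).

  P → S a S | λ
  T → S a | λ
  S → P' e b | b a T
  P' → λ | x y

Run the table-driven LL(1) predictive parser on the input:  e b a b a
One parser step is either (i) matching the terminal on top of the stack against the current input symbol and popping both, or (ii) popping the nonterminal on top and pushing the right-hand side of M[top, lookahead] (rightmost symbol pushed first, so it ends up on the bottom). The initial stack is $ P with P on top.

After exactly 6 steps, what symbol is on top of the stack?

S

     Stack         Input        Action
  1  $ P           e b a b a $  expand P → S a S
  2  $ S a S       e b a b a $  expand S → P' e b
  3  $ S a b e P'  e b a b a $  expand P' → λ
  4  $ S a b e     e b a b a $  match e
  5  $ S a b       b a b a $    match b
  6  $ S a         a b a $      match a
Stack after step 6: $ S (top = S).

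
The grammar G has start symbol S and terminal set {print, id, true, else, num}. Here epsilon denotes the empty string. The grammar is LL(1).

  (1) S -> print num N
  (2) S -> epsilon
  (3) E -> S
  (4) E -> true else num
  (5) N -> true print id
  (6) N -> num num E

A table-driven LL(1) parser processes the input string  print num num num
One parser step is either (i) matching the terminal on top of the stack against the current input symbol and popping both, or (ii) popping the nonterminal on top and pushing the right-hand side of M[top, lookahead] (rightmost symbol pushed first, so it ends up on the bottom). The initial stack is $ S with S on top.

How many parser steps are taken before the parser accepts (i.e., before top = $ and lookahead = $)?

8

     Stack          Input                Action
  1  $ S            print num num num $  expand S -> print num N
  2  $ N num print  print num num num $  match print
  3  $ N num        num num num $        match num
  4  $ N            num num $            expand N -> num num E
  5  $ E num num    num num $            match num
  6  $ E num        num $                match num
  7  $ E            $                    expand E -> S
  8  $ S            $                    expand S -> epsilon
Accept reached after 8 steps.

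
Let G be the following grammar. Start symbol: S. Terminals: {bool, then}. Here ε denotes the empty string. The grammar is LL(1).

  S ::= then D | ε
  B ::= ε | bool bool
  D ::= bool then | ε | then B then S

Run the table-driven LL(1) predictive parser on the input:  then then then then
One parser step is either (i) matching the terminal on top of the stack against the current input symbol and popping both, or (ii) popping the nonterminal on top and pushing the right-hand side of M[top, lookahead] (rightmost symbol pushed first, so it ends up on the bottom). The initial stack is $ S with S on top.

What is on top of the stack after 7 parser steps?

step 1: stack=$ S  input=then then then then $  — expand S ::= then D
step 2: stack=$ D then  input=then then then then $  — match then
step 3: stack=$ D  input=then then then $  — expand D ::= then B then S
step 4: stack=$ S then B then  input=then then then $  — match then
step 5: stack=$ S then B  input=then then $  — expand B ::= ε
step 6: stack=$ S then  input=then then $  — match then
step 7: stack=$ S  input=then $  — expand S ::= then D
Stack after step 7: $ D then (top = then).

then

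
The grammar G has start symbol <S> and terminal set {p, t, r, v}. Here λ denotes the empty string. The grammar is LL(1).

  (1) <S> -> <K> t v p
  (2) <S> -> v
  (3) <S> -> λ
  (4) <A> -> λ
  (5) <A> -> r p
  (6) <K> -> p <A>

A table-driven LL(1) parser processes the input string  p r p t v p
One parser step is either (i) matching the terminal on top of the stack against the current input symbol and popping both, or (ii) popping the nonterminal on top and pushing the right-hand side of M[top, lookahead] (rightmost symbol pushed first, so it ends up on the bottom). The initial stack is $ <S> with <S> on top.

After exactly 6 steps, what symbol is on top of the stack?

     Stack          Input          Action
  1  $ <S>          p r p t v p $  expand <S> -> <K> t v p
  2  $ p v t <K>    p r p t v p $  expand <K> -> p <A>
  3  $ p v t <A> p  p r p t v p $  match p
  4  $ p v t <A>    r p t v p $    expand <A> -> r p
  5  $ p v t p r    r p t v p $    match r
  6  $ p v t p      p t v p $      match p
Stack after step 6: $ p v t (top = t).

t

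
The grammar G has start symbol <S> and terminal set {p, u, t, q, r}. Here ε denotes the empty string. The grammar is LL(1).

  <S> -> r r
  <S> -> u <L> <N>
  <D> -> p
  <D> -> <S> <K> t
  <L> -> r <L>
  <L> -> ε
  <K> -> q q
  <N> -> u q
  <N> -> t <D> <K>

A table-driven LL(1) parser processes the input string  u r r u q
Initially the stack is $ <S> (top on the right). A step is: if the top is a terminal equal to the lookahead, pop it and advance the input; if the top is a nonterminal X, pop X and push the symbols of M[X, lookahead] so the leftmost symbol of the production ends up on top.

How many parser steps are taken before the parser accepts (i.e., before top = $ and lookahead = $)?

10

step 1: stack=$ <S>  input=u r r u q $  — expand <S> -> u <L> <N>
step 2: stack=$ <N> <L> u  input=u r r u q $  — match u
step 3: stack=$ <N> <L>  input=r r u q $  — expand <L> -> r <L>
step 4: stack=$ <N> <L> r  input=r r u q $  — match r
step 5: stack=$ <N> <L>  input=r u q $  — expand <L> -> r <L>
step 6: stack=$ <N> <L> r  input=r u q $  — match r
step 7: stack=$ <N> <L>  input=u q $  — expand <L> -> ε
step 8: stack=$ <N>  input=u q $  — expand <N> -> u q
step 9: stack=$ q u  input=u q $  — match u
step 10: stack=$ q  input=q $  — match q
Accept reached after 10 steps.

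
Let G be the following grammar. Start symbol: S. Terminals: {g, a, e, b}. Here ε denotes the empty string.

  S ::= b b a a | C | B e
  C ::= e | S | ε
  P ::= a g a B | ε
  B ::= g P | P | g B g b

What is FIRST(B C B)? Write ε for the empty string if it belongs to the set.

{ε, a, b, e, g}

FIRST(P): from P::=a g a B we get {a}; from P::=ε we get {ε}. So FIRST(P) = {ε, a}.
FIRST(B): from B::=g P we get {g}; from B::=P we get {ε, a}; from B::=g B g b we get {g}. So FIRST(B) = {ε, a, g}.
FIRST(S): from S::=b b a a we get {b}; from S::=C we get {ε, a, b, e, g}; from S::=B e we get {a, e, g}. So FIRST(S) = {ε, a, b, e, g}.
FIRST(C): from C::=e we get {e}; from C::=S we get {ε, a, b, e, g}; from C::=ε we get {ε}. So FIRST(C) = {ε, a, b, e, g}.
FIRST(B C B): take FIRST of each symbol in turn, carrying on past any symbol whose FIRST contains ε; result {ε, a, b, e, g}.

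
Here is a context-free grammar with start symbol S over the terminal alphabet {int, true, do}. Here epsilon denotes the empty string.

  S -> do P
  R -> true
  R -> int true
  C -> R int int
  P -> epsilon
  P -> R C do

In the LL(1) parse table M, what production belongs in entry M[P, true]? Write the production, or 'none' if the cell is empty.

FIRST(S) = {do}
FIRST(R) = {int, true}
FIRST(C) = {int, true}  (via R int int)
FIRST(P) = {epsilon, int, true}  (via R C do)
FOLLOW(S) includes $ since S is the start symbol.
FOLLOW(S): S appears on no right-hand side. Thus FOLLOW(S) = {$}.
FOLLOW(P): in S->do P, the suffix after P is empty, so FOLLOW(P) ⊇ FOLLOW(S) = {$}. Thus FOLLOW(P) = {$}.
For P -> epsilon: FIRST(epsilon) = {epsilon}, so it goes in M[P, t] for t ∈ {}; since epsilon ∈ FIRST, also for every t ∈ FOLLOW(P) = {$}.
For P -> R C do: FIRST(R C do) = {int, true}, so it goes in M[P, t] for t ∈ {int, true}.

P -> R C do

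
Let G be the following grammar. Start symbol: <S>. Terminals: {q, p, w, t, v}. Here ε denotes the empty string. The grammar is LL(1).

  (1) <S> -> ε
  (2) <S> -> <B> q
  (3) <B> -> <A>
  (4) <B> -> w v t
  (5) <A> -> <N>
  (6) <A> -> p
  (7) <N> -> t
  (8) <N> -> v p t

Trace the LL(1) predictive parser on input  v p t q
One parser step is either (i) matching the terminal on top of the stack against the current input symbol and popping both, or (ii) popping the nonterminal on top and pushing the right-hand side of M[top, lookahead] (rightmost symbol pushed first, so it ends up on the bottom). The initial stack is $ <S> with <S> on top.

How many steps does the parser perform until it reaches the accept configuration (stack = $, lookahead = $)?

8

step 1: stack=$ <S>  input=v p t q $  — expand <S> -> <B> q
step 2: stack=$ q <B>  input=v p t q $  — expand <B> -> <A>
step 3: stack=$ q <A>  input=v p t q $  — expand <A> -> <N>
step 4: stack=$ q <N>  input=v p t q $  — expand <N> -> v p t
step 5: stack=$ q t p v  input=v p t q $  — match v
step 6: stack=$ q t p  input=p t q $  — match p
step 7: stack=$ q t  input=t q $  — match t
step 8: stack=$ q  input=q $  — match q
Accept reached after 8 steps.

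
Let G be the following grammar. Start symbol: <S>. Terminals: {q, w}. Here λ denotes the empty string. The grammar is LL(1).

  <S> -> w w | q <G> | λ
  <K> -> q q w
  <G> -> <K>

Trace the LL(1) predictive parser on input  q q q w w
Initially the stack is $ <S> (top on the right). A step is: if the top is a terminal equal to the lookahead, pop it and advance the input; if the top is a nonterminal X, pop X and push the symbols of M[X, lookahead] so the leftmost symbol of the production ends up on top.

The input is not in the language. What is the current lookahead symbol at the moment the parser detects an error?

     Stack    Input        Action
  1  $ <S>    q q q w w $  expand <S> -> q <G>
  2  $ <G> q  q q q w w $  match q
  3  $ <G>    q q w w $    expand <G> -> <K>
  4  $ <K>    q q w w $    expand <K> -> q q w
  5  $ w q q  q q w w $    match q
  6  $ w q    q w w $      match q
  7  $ w      w w $        match w
  8  $        w $          error: stack empty but input remains

w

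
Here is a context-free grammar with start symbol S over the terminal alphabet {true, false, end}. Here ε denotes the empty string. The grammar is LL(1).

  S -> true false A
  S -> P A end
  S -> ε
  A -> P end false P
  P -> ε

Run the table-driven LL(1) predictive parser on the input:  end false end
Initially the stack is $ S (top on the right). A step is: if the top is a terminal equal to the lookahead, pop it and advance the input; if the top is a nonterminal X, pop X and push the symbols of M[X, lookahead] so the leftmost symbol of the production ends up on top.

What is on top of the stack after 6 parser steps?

P

     Stack                Input            Action
  1  $ S                  end false end $  expand S -> P A end
  2  $ end A P            end false end $  expand P -> ε
  3  $ end A              end false end $  expand A -> P end false P
  4  $ end P false end P  end false end $  expand P -> ε
  5  $ end P false end    end false end $  match end
  6  $ end P false        false end $      match false
Stack after step 6: $ end P (top = P).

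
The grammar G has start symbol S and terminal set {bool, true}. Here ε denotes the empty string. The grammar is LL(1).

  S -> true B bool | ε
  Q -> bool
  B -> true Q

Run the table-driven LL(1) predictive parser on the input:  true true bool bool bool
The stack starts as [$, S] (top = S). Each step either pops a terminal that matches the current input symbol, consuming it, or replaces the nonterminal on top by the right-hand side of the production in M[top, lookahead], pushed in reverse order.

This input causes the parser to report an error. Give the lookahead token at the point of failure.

bool

     Stack          Input                       Action
  1  $ S            true true bool bool bool $  expand S -> true B bool
  2  $ bool B true  true true bool bool bool $  match true
  3  $ bool B       true bool bool bool $       expand B -> true Q
  4  $ bool Q true  true bool bool bool $       match true
  5  $ bool Q       bool bool bool $            expand Q -> bool
  6  $ bool bool    bool bool bool $            match bool
  7  $ bool         bool bool $                 match bool
  8  $              bool $                      error: stack empty but input remains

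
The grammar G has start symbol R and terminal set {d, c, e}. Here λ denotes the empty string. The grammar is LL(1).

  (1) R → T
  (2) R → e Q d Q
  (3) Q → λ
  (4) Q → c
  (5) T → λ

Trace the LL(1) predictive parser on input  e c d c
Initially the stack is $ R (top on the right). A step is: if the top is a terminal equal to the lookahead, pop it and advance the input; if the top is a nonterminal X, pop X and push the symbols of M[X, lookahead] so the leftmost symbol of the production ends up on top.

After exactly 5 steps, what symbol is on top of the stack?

Q

     Stack      Input      Action
  1  $ R        e c d c $  expand R → e Q d Q
  2  $ Q d Q e  e c d c $  match e
  3  $ Q d Q    c d c $    expand Q → c
  4  $ Q d c    c d c $    match c
  5  $ Q d      d c $      match d
Stack after step 5: $ Q (top = Q).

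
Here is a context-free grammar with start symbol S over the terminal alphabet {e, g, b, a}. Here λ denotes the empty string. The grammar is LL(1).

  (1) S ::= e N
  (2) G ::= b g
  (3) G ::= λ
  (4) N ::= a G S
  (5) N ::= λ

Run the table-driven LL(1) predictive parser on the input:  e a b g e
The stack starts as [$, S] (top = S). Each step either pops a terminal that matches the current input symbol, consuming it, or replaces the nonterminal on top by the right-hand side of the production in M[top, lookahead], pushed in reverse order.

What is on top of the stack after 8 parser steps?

e

     Stack    Input        Action
  1  $ S      e a b g e $  expand S ::= e N
  2  $ N e    e a b g e $  match e
  3  $ N      a b g e $    expand N ::= a G S
  4  $ S G a  a b g e $    match a
  5  $ S G    b g e $      expand G ::= b g
  6  $ S g b  b g e $      match b
  7  $ S g    g e $        match g
  8  $ S      e $          expand S ::= e N
Stack after step 8: $ N e (top = e).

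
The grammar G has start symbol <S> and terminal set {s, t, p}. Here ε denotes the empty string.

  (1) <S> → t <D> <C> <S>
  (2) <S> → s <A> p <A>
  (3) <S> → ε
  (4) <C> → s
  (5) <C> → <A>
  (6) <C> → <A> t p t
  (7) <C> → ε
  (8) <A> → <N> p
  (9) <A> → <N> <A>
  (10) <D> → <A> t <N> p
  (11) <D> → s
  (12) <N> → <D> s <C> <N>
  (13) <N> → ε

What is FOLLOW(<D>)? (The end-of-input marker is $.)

FIRST(<S>) = {ε, s, t}
FIRST(<C>) = {ε, p, s}  (via <A>, <A> t p t)
FIRST(<A>) = {p, s}  (via <N> p, <N> <A>)
FIRST(<D>) = {p, s}  (via <A> t <N> p)
FIRST(<N>) = {ε, p, s}  (via <D> s <C> <N>)
FOLLOW(<S>) includes $ since <S> is the start symbol.
FOLLOW(<S>): in <S>→t <D> <C> <S>, the suffix after <S> is empty (adds nothing new). Thus FOLLOW(<S>) = {$}.
FOLLOW(<D>): in <S>→t <D> <C> <S>, <D> is followed by <C> <S> with FIRST {ε, p, s, t}; in <S>→t <D> <C> <S>, the suffix after <D> is nullable, so FOLLOW(<D>) ⊇ FOLLOW(<S>) = {$}; in <N>→<D> s <C> <N>, <D> is followed by s <C> <N> with FIRST {s}. Thus FOLLOW(<D>) = {$, p, s, t}.
FOLLOW(<N>): in <A>→<N> p, <N> is followed by p with FIRST {p}; in <A>→<N> <A>, <N> is followed by <A> with FIRST {p, s}; in <D>→<A> t <N> p, <N> is followed by p with FIRST {p}; in <N>→<D> s <C> <N>, the suffix after <N> is empty (adds nothing new). Thus FOLLOW(<N>) = {p, s}.
FOLLOW(<C>): in <S>→t <D> <C> <S>, <C> is followed by <S> with FIRST {ε, s, t}; in <S>→t <D> <C> <S>, the suffix after <C> is nullable, so FOLLOW(<C>) ⊇ FOLLOW(<S>) = {$}; in <N>→<D> s <C> <N>, <C> is followed by <N> with FIRST {ε, p, s}; in <N>→<D> s <C> <N>, the suffix after <C> is nullable, so FOLLOW(<C>) ⊇ FOLLOW(<N>) = {p, s}. Thus FOLLOW(<C>) = {$, p, s, t}.
FOLLOW(<A>): in <S>→s <A> p <A> (occurrence 1), <A> is followed by p <A> with FIRST {p}; in <S>→s <A> p <A> (occurrence 2), the suffix after <A> is empty, so FOLLOW(<A>) ⊇ FOLLOW(<S>) = {$}; in <C>→<A>, the suffix after <A> is empty, so FOLLOW(<A>) ⊇ FOLLOW(<C>) = {$, p, s, t}; in <C>→<A> t p t, <A> is followed by t p t with FIRST {t}; in <A>→<N> <A>, the suffix after <A> is empty (adds nothing new); in <D>→<A> t <N> p, <A> is followed by t <N> p with FIRST {t}. Thus FOLLOW(<A>) = {$, p, s, t}.

{$, p, s, t}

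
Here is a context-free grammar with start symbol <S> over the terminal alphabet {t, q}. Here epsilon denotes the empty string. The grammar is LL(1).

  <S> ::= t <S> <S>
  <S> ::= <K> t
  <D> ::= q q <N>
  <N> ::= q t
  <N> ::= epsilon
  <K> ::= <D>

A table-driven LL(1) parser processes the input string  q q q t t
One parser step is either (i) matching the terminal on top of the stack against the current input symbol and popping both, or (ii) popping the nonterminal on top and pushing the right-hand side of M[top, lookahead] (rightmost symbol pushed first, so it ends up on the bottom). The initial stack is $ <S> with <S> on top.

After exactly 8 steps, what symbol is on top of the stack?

t

step 1: stack=$ <S>  input=q q q t t $  — expand <S> ::= <K> t
step 2: stack=$ t <K>  input=q q q t t $  — expand <K> ::= <D>
step 3: stack=$ t <D>  input=q q q t t $  — expand <D> ::= q q <N>
step 4: stack=$ t <N> q q  input=q q q t t $  — match q
step 5: stack=$ t <N> q  input=q q t t $  — match q
step 6: stack=$ t <N>  input=q t t $  — expand <N> ::= q t
step 7: stack=$ t t q  input=q t t $  — match q
step 8: stack=$ t t  input=t t $  — match t
Stack after step 8: $ t (top = t).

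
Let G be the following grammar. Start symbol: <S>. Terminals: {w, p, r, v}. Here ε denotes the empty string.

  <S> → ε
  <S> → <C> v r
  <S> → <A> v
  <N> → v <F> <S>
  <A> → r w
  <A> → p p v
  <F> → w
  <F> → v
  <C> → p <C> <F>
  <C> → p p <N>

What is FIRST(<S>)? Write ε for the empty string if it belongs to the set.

{ε, p, r}

FIRST(<N>) = {v}
FIRST(<A>) = {p, r}
FIRST(<F>) = {v, w}
FIRST(<C>) = {p}
FIRST(<S>) = {ε, p, r}  (via <C> v r, <A> v)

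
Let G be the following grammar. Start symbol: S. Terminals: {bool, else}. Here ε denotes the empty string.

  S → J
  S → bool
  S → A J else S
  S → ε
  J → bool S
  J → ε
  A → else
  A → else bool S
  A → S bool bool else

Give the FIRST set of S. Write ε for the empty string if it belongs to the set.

{ε, bool, else}

FIRST(J) = {ε, bool}
FIRST(S) = {ε, bool, else}  (via J, A J else S)
FIRST(A) = {bool, else}  (via S bool bool else)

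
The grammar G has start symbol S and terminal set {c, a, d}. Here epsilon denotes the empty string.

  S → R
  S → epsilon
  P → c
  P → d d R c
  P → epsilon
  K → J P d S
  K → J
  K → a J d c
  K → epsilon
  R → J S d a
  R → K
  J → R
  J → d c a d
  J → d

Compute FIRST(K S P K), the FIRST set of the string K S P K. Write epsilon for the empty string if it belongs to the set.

{epsilon, a, c, d}

FIRST(P): from P→c we get {c}; from P→d d R c we get {d}; from P→epsilon we get {epsilon}. So FIRST(P) = {epsilon, c, d}.
FIRST(S): from S→R we get {epsilon, a, c, d}; from S→epsilon we get {epsilon}. So FIRST(S) = {epsilon, a, c, d}.
FIRST(K): from K→J P d S we get {a, c, d}; from K→J we get {epsilon, a, c, d}; from K→a J d c we get {a}; from K→epsilon we get {epsilon}. So FIRST(K) = {epsilon, a, c, d}.
FIRST(R): from R→J S d a we get {a, c, d}; from R→K we get {epsilon, a, c, d}. So FIRST(R) = {epsilon, a, c, d}.
FIRST(J): from J→R we get {epsilon, a, c, d}; from J→d c a d we get {d}; from J→d we get {d}. So FIRST(J) = {epsilon, a, c, d}.
FIRST(K S P K): take FIRST of each symbol in turn, carrying on past any symbol whose FIRST contains epsilon; result {epsilon, a, c, d}.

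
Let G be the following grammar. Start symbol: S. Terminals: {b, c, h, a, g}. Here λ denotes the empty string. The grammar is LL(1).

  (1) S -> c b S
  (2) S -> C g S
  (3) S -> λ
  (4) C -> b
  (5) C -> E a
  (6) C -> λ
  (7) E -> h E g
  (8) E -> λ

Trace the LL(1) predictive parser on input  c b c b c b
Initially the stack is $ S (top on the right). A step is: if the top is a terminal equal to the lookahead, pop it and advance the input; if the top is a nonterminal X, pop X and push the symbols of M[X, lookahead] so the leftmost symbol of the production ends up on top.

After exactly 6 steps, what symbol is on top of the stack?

S

step 1: stack=$ S  input=c b c b c b $  — expand S -> c b S
step 2: stack=$ S b c  input=c b c b c b $  — match c
step 3: stack=$ S b  input=b c b c b $  — match b
step 4: stack=$ S  input=c b c b $  — expand S -> c b S
step 5: stack=$ S b c  input=c b c b $  — match c
step 6: stack=$ S b  input=b c b $  — match b
Stack after step 6: $ S (top = S).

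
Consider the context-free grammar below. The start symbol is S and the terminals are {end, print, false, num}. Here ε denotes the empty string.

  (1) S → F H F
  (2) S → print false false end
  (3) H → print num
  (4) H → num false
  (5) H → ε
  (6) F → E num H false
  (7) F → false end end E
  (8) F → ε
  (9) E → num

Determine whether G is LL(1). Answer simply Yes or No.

No

FIRST(S) = {ε, false, num, print}
FIRST(H) = {ε, num, print}
FIRST(F) = {ε, false, num}
FIRST(E) = {num}
FOLLOW(S) = {$}
FOLLOW(H) = {$, false, num}
FOLLOW(F) = {$, false, num, print}
FOLLOW(E) = {$, false, num, print}
Cell M[F, false] receives both F → false end end E and F → ε — the grammar is not LL(1).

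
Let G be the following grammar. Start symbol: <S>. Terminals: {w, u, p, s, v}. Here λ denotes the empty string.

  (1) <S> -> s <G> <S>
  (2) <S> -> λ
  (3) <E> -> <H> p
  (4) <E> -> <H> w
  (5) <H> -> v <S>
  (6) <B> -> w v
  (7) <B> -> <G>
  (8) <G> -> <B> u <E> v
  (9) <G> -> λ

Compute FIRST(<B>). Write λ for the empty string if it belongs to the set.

FIRST(<S>) = {λ, s}
FIRST(<H>) = {v}
FIRST(<E>) = {v}  (via <H> p, <H> w)
FIRST(<B>) = {λ, u, w}  (via <G>)
FIRST(<G>) = {λ, u, w}  (via <B> u <E> v)

{λ, u, w}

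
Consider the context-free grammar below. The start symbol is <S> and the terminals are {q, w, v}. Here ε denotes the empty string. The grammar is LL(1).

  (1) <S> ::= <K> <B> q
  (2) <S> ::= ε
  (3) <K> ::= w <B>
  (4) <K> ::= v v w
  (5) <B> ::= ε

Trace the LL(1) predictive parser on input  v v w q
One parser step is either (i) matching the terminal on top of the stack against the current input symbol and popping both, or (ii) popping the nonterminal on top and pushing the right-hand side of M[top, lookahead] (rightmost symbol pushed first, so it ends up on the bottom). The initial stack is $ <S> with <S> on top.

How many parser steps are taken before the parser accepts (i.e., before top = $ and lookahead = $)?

7

step 1: stack=$ <S>  input=v v w q $  — expand <S> ::= <K> <B> q
step 2: stack=$ q <B> <K>  input=v v w q $  — expand <K> ::= v v w
step 3: stack=$ q <B> w v v  input=v v w q $  — match v
step 4: stack=$ q <B> w v  input=v w q $  — match v
step 5: stack=$ q <B> w  input=w q $  — match w
step 6: stack=$ q <B>  input=q $  — expand <B> ::= ε
step 7: stack=$ q  input=q $  — match q
Accept reached after 7 steps.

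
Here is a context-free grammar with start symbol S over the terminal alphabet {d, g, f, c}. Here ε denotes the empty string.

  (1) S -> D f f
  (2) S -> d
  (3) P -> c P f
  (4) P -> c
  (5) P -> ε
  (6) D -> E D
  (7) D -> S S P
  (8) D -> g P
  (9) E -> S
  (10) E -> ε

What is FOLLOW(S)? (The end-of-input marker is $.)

{$, c, d, f, g}

FIRST(P) = {ε, c}
FIRST(S) = {d, g}  (via D f f)
FIRST(E) = {ε, d, g}  (via S)
FIRST(D) = {d, g}  (via E D, S S P)
FOLLOW(S) includes $ since S is the start symbol.
FOLLOW(D): in S->D f f, D is followed by f f with FIRST {f}; in D->E D, the suffix after D is empty (adds nothing new). Thus FOLLOW(D) = {f}.
FOLLOW(P): in P->c P f, P is followed by f with FIRST {f}; in D->S S P, the suffix after P is empty, so FOLLOW(P) ⊇ FOLLOW(D) = {f}; in D->g P, the suffix after P is empty, so FOLLOW(P) ⊇ FOLLOW(D) = {f}. Thus FOLLOW(P) = {f}.
FOLLOW(E): in D->E D, E is followed by D with FIRST {d, g}. Thus FOLLOW(E) = {d, g}.
FOLLOW(S): in D->S S P (occurrence 1), S is followed by S P with FIRST {d, g}; in D->S S P (occurrence 2), S is followed by P with FIRST {ε, c}; in D->S S P (occurrence 2), the suffix after S is nullable, so FOLLOW(S) ⊇ FOLLOW(D) = {f}; in E->S, the suffix after S is empty, so FOLLOW(S) ⊇ FOLLOW(E) = {d, g}. Thus FOLLOW(S) = {$, c, d, f, g}.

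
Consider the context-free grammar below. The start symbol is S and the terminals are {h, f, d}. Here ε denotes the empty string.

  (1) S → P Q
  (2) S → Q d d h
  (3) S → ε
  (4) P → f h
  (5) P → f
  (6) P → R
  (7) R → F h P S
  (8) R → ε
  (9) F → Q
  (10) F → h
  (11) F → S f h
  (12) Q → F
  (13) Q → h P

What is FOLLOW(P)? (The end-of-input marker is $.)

{$, d, f, h}

FIRST(S): from S→P Q we get {f, h}; from S→Q d d h we get {f, h}; from S→ε we get {ε}. So FIRST(S) = {ε, f, h}.
FIRST(P): from P→f h we get {f}; from P→f we get {f}; from P→R we get {ε, f, h}. So FIRST(P) = {ε, f, h}.
FIRST(R): from R→F h P S we get {f, h}; from R→ε we get {ε}. So FIRST(R) = {ε, f, h}.
FIRST(F): from F→Q we get {f, h}; from F→h we get {h}; from F→S f h we get {f, h}. So FIRST(F) = {f, h}.
FIRST(Q): from Q→F we get {f, h}; from Q→h P we get {h}. So FIRST(Q) = {f, h}.
FOLLOW(S) includes $ since S is the start symbol.
FOLLOW(S): in R→F h P S, the suffix after S is empty, so FOLLOW(S) ⊇ FOLLOW(R) = {$, d, f, h}; in F→S f h, S is followed by f h with FIRST {f}. Thus FOLLOW(S) = {$, d, f, h}.
FOLLOW(P): in S→P Q, P is followed by Q with FIRST {f, h}; in R→F h P S, P is followed by S with FIRST {ε, f, h}; in R→F h P S, the suffix after P is nullable, so FOLLOW(P) ⊇ FOLLOW(R) = {$, d, f, h}; in Q→h P, the suffix after P is empty, so FOLLOW(P) ⊇ FOLLOW(Q) = {$, d, f, h}. Thus FOLLOW(P) = {$, d, f, h}.
FOLLOW(R): in P→R, the suffix after R is empty, so FOLLOW(R) ⊇ FOLLOW(P) = {$, d, f, h}. Thus FOLLOW(R) = {$, d, f, h}.
FOLLOW(F): in R→F h P S, F is followed by h P S with FIRST {h}; in Q→F, the suffix after F is empty, so FOLLOW(F) ⊇ FOLLOW(Q) = {$, d, f, h}. Thus FOLLOW(F) = {$, d, f, h}.
FOLLOW(Q): in S→P Q, the suffix after Q is empty, so FOLLOW(Q) ⊇ FOLLOW(S) = {$, d, f, h}; in S→Q d d h, Q is followed by d d h with FIRST {d}; in F→Q, the suffix after Q is empty, so FOLLOW(Q) ⊇ FOLLOW(F) = {$, d, f, h}. Thus FOLLOW(Q) = {$, d, f, h}.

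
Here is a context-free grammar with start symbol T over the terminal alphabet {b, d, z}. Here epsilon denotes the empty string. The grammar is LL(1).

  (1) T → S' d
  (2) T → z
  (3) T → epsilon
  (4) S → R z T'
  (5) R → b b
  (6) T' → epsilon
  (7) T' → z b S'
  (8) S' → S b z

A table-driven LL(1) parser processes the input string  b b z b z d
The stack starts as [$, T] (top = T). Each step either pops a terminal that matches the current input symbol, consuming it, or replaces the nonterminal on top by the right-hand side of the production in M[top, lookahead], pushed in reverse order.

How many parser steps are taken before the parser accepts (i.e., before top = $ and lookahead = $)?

11

step 1: stack=$ T  input=b b z b z d $  — expand T → S' d
step 2: stack=$ d S'  input=b b z b z d $  — expand S' → S b z
step 3: stack=$ d z b S  input=b b z b z d $  — expand S → R z T'
step 4: stack=$ d z b T' z R  input=b b z b z d $  — expand R → b b
step 5: stack=$ d z b T' z b b  input=b b z b z d $  — match b
step 6: stack=$ d z b T' z b  input=b z b z d $  — match b
step 7: stack=$ d z b T' z  input=z b z d $  — match z
step 8: stack=$ d z b T'  input=b z d $  — expand T' → epsilon
step 9: stack=$ d z b  input=b z d $  — match b
step 10: stack=$ d z  input=z d $  — match z
step 11: stack=$ d  input=d $  — match d
Accept reached after 11 steps.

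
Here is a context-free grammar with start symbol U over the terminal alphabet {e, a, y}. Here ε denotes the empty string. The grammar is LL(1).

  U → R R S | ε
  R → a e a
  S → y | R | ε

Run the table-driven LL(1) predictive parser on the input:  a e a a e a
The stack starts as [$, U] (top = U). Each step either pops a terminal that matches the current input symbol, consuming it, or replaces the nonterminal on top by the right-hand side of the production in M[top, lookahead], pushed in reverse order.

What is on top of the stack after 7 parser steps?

step 1: stack=$ U  input=a e a a e a $  — expand U → R R S
step 2: stack=$ S R R  input=a e a a e a $  — expand R → a e a
step 3: stack=$ S R a e a  input=a e a a e a $  — match a
step 4: stack=$ S R a e  input=e a a e a $  — match e
step 5: stack=$ S R a  input=a a e a $  — match a
step 6: stack=$ S R  input=a e a $  — expand R → a e a
step 7: stack=$ S a e a  input=a e a $  — match a
Stack after step 7: $ S a e (top = e).

e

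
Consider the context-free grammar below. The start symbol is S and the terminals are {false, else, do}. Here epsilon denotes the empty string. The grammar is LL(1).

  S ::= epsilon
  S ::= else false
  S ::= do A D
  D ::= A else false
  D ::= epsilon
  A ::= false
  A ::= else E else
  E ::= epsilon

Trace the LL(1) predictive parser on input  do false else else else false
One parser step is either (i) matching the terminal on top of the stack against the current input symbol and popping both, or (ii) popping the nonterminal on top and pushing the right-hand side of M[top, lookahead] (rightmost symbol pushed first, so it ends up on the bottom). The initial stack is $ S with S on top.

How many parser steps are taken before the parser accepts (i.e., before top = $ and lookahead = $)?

      Stack                     Input                            Action
   1  $ S                       do false else else else false $  expand S ::= do A D
   2  $ D A do                  do false else else else false $  match do
   3  $ D A                     false else else else false $     expand A ::= false
   4  $ D false                 false else else else false $     match false
   5  $ D                       else else else false $           expand D ::= A else false
   6  $ false else A            else else else false $           expand A ::= else E else
   7  $ false else else E else  else else else false $           match else
   8  $ false else else E       else else false $                expand E ::= epsilon
   9  $ false else else         else else false $                match else
  10  $ false else              else false $                     match else
  11  $ false                   false $                          match false
Accept reached after 11 steps.

11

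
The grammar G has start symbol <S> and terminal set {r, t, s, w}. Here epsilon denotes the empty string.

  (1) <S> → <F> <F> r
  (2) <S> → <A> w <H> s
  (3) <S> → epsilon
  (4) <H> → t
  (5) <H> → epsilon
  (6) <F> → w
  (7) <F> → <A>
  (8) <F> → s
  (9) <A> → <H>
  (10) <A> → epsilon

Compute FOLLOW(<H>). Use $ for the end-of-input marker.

{r, s, t, w}

FIRST(<H>) = {epsilon, t}
FIRST(<A>) = {epsilon, t}  (via <H>)
FIRST(<F>) = {epsilon, s, t, w}  (via <A>)
FIRST(<S>) = {epsilon, r, s, t, w}  (via <F> <F> r, <A> w <H> s)
FOLLOW(<S>) includes $ since <S> is the start symbol.
FOLLOW(<S>): <S> appears on no right-hand side. Thus FOLLOW(<S>) = {$}.
FOLLOW(<F>): in <S>→<F> <F> r (occurrence 1), <F> is followed by <F> r with FIRST {r, s, t, w}; in <S>→<F> <F> r (occurrence 2), <F> is followed by r with FIRST {r}. Thus FOLLOW(<F>) = {r, s, t, w}.
FOLLOW(<A>): in <S>→<A> w <H> s, <A> is followed by w <H> s with FIRST {w}; in <F>→<A>, the suffix after <A> is empty, so FOLLOW(<A>) ⊇ FOLLOW(<F>) = {r, s, t, w}. Thus FOLLOW(<A>) = {r, s, t, w}.
FOLLOW(<H>): in <S>→<A> w <H> s, <H> is followed by s with FIRST {s}; in <A>→<H>, the suffix after <H> is empty, so FOLLOW(<H>) ⊇ FOLLOW(<A>) = {r, s, t, w}. Thus FOLLOW(<H>) = {r, s, t, w}.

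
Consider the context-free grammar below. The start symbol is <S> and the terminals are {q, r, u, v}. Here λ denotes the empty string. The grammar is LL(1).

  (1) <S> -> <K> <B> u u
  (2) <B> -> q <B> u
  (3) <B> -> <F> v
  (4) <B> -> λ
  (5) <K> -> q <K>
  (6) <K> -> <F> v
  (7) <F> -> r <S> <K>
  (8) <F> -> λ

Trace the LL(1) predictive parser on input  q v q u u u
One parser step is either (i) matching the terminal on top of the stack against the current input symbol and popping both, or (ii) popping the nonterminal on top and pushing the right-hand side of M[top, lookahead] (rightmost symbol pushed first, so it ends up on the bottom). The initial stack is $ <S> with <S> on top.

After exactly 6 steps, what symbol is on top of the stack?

<B>

step 1: stack=$ <S>  input=q v q u u u $  — expand <S> -> <K> <B> u u
step 2: stack=$ u u <B> <K>  input=q v q u u u $  — expand <K> -> q <K>
step 3: stack=$ u u <B> <K> q  input=q v q u u u $  — match q
step 4: stack=$ u u <B> <K>  input=v q u u u $  — expand <K> -> <F> v
step 5: stack=$ u u <B> v <F>  input=v q u u u $  — expand <F> -> λ
step 6: stack=$ u u <B> v  input=v q u u u $  — match v
Stack after step 6: $ u u <B> (top = <B>).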